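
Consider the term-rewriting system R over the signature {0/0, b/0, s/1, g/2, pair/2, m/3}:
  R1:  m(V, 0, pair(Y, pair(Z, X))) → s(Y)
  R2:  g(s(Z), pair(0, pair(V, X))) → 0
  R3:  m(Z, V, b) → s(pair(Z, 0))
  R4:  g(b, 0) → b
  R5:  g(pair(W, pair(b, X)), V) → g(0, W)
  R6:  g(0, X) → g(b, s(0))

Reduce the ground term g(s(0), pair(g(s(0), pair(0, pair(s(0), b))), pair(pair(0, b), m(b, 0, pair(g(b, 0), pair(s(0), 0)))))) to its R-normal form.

0

1. g(s(0), pair(g(s(0), pair(0, pair(s(0), b))), pair(pair(0, b), m(b, 0, pair(g(b, 0), pair(s(0), 0))))))  →  g(s(0), pair(0, pair(pair(0, b), m(b, 0, pair(g(b, 0), pair(s(0), 0))))))   [R2 at 2.1]
2. g(s(0), pair(0, pair(pair(0, b), m(b, 0, pair(g(b, 0), pair(s(0), 0))))))  →  0   [R2 at ε]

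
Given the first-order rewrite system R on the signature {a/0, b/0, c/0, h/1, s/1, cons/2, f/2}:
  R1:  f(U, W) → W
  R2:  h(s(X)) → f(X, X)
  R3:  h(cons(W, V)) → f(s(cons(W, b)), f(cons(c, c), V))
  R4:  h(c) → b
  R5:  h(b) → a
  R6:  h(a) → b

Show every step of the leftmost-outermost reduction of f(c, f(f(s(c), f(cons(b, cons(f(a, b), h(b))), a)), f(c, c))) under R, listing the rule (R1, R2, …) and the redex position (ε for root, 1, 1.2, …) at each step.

c

1. f(c, f(f(s(c), f(cons(b, cons(f(a, b), h(b))), a)), f(c, c)))  →  f(f(s(c), f(cons(b, cons(f(a, b), h(b))), a)), f(c, c))   [R1 at ε]
2. f(f(s(c), f(cons(b, cons(f(a, b), h(b))), a)), f(c, c))  →  f(c, c)   [R1 at ε]
3. f(c, c)  →  c   [R1 at ε]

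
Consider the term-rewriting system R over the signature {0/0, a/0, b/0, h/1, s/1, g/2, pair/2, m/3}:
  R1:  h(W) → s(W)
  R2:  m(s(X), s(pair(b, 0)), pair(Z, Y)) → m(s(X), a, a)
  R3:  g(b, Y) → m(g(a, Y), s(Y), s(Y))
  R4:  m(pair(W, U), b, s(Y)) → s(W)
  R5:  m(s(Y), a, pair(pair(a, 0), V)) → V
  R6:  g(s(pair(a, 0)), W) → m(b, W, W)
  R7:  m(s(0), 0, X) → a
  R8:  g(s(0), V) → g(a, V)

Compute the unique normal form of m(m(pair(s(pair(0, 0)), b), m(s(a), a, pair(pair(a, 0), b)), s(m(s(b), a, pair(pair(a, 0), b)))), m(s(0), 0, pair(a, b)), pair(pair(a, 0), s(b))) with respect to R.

1. m(m(pair(s(pair(0, 0)), b), m(s(a), a, pair(pair(a, 0), b)), s(m(s(b), a, pair(pair(a, 0), b)))), m(s(0), 0, pair(a, b)), pair(pair(a, 0), s(b)))  →  m(m(pair(s(pair(0, 0)), b), b, s(m(s(b), a, pair(pair(a, 0), b)))), m(s(0), 0, pair(a, b)), pair(pair(a, 0), s(b)))   [R5 at 1.2]
2. m(m(pair(s(pair(0, 0)), b), b, s(m(s(b), a, pair(pair(a, 0), b)))), m(s(0), 0, pair(a, b)), pair(pair(a, 0), s(b)))  →  m(s(s(pair(0, 0))), m(s(0), 0, pair(a, b)), pair(pair(a, 0), s(b)))   [R4 at 1]
3. m(s(s(pair(0, 0))), m(s(0), 0, pair(a, b)), pair(pair(a, 0), s(b)))  →  m(s(s(pair(0, 0))), a, pair(pair(a, 0), s(b)))   [R7 at 2]
4. m(s(s(pair(0, 0))), a, pair(pair(a, 0), s(b)))  →  s(b)   [R5 at ε]

s(b)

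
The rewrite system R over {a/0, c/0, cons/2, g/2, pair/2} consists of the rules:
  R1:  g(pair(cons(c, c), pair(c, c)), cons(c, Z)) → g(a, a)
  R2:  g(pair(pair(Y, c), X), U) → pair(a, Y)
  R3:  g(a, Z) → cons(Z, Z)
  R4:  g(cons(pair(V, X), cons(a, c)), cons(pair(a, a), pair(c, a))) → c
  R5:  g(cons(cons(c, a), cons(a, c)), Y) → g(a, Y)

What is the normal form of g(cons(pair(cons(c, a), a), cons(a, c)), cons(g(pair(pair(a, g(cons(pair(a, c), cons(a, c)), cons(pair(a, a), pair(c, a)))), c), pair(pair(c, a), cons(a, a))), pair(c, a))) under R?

c

1. g(cons(pair(cons(c, a), a), cons(a, c)), cons(g(pair(pair(a, g(cons(pair(a, c), cons(a, c)), cons(pair(a, a), pair(c, a)))), c), pair(pair(c, a), cons(a, a))), pair(c, a)))  →  g(cons(pair(cons(c, a), a), cons(a, c)), cons(g(pair(pair(a, c), c), pair(pair(c, a), cons(a, a))), pair(c, a)))   [R4 at 2.1.1.1.2]
2. g(cons(pair(cons(c, a), a), cons(a, c)), cons(g(pair(pair(a, c), c), pair(pair(c, a), cons(a, a))), pair(c, a)))  →  g(cons(pair(cons(c, a), a), cons(a, c)), cons(pair(a, a), pair(c, a)))   [R2 at 2.1]
3. g(cons(pair(cons(c, a), a), cons(a, c)), cons(pair(a, a), pair(c, a)))  →  c   [R4 at ε]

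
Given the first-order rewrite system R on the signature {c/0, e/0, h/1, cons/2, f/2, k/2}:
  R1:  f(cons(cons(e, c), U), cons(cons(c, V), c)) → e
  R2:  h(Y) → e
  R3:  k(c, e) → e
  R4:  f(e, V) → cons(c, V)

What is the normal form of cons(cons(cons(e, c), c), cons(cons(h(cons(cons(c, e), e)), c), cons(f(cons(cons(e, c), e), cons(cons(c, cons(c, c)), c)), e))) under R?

cons(cons(cons(e, c), c), cons(cons(e, c), cons(e, e)))

1. cons(cons(cons(e, c), c), cons(cons(h(cons(cons(c, e), e)), c), cons(f(cons(cons(e, c), e), cons(cons(c, cons(c, c)), c)), e)))  →  cons(cons(cons(e, c), c), cons(cons(e, c), cons(f(cons(cons(e, c), e), cons(cons(c, cons(c, c)), c)), e)))   [R2 at 2.1.1]
2. cons(cons(cons(e, c), c), cons(cons(e, c), cons(f(cons(cons(e, c), e), cons(cons(c, cons(c, c)), c)), e)))  →  cons(cons(cons(e, c), c), cons(cons(e, c), cons(e, e)))   [R1 at 2.2.1]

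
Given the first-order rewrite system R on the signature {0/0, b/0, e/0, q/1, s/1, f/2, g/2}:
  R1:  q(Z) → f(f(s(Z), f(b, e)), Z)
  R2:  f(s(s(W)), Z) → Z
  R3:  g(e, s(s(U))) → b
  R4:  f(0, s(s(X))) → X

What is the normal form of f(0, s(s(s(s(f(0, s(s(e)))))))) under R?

s(s(e))

1. f(0, s(s(s(s(f(0, s(s(e))))))))  →  s(s(f(0, s(s(e)))))   [R4 at ε]
2. s(s(f(0, s(s(e)))))  →  s(s(e))   [R4 at 1.1]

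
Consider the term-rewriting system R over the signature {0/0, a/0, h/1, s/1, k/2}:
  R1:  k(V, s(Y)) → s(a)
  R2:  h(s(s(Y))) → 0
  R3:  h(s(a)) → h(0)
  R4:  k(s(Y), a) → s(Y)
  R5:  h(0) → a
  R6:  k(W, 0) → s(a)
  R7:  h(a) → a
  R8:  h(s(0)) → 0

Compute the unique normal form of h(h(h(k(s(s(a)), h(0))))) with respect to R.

a

1. h(h(h(k(s(s(a)), h(0)))))  →  h(h(h(k(s(s(a)), a))))   [R5 at 1.1.1.2]
2. h(h(h(k(s(s(a)), a))))  →  h(h(h(s(s(a)))))   [R4 at 1.1.1]
3. h(h(h(s(s(a)))))  →  h(h(0))   [R2 at 1.1]
4. h(h(0))  →  h(a)   [R5 at 1]
5. h(a)  →  a   [R7 at ε]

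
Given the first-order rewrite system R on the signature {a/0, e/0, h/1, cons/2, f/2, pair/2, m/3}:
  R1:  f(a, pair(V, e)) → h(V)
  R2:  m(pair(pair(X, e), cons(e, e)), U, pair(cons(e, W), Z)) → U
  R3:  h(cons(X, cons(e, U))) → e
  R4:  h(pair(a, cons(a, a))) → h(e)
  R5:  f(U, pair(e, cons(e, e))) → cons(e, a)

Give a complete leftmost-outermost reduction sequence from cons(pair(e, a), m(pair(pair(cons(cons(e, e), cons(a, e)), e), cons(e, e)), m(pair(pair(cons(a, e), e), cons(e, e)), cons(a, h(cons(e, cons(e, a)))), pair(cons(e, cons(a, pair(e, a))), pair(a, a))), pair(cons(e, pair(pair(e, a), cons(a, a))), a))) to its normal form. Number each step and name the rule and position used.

1. cons(pair(e, a), m(pair(pair(cons(cons(e, e), cons(a, e)), e), cons(e, e)), m(pair(pair(cons(a, e), e), cons(e, e)), cons(a, h(cons(e, cons(e, a)))), pair(cons(e, cons(a, pair(e, a))), pair(a, a))), pair(cons(e, pair(pair(e, a), cons(a, a))), a)))  →  cons(pair(e, a), m(pair(pair(cons(a, e), e), cons(e, e)), cons(a, h(cons(e, cons(e, a)))), pair(cons(e, cons(a, pair(e, a))), pair(a, a))))   [R2 at 2]
2. cons(pair(e, a), m(pair(pair(cons(a, e), e), cons(e, e)), cons(a, h(cons(e, cons(e, a)))), pair(cons(e, cons(a, pair(e, a))), pair(a, a))))  →  cons(pair(e, a), cons(a, h(cons(e, cons(e, a)))))   [R2 at 2]
3. cons(pair(e, a), cons(a, h(cons(e, cons(e, a)))))  →  cons(pair(e, a), cons(a, e))   [R3 at 2.2]

cons(pair(e, a), cons(a, e))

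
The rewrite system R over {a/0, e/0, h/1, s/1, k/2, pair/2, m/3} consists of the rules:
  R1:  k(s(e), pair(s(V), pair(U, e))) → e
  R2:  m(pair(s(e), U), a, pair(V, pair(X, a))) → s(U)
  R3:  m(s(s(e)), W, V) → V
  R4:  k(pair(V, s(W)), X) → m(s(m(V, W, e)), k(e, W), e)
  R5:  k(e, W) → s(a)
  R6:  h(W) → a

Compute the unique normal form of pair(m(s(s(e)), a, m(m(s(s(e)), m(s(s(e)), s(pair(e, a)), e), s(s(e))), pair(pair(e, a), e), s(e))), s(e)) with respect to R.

1. pair(m(s(s(e)), a, m(m(s(s(e)), m(s(s(e)), s(pair(e, a)), e), s(s(e))), pair(pair(e, a), e), s(e))), s(e))  →  pair(m(m(s(s(e)), m(s(s(e)), s(pair(e, a)), e), s(s(e))), pair(pair(e, a), e), s(e)), s(e))   [R3 at 1]
2. pair(m(m(s(s(e)), m(s(s(e)), s(pair(e, a)), e), s(s(e))), pair(pair(e, a), e), s(e)), s(e))  →  pair(m(s(s(e)), pair(pair(e, a), e), s(e)), s(e))   [R3 at 1.1]
3. pair(m(s(s(e)), pair(pair(e, a), e), s(e)), s(e))  →  pair(s(e), s(e))   [R3 at 1]

pair(s(e), s(e))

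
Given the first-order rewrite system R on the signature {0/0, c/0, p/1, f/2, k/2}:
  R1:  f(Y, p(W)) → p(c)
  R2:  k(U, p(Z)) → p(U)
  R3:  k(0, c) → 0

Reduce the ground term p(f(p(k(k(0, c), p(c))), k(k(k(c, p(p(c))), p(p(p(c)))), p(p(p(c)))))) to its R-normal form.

p(p(c))

1. p(f(p(k(k(0, c), p(c))), k(k(k(c, p(p(c))), p(p(p(c)))), p(p(p(c))))))  →  p(f(p(p(k(0, c))), k(k(k(c, p(p(c))), p(p(p(c)))), p(p(p(c))))))   [R2 at 1.1.1]
2. p(f(p(p(k(0, c))), k(k(k(c, p(p(c))), p(p(p(c)))), p(p(p(c))))))  →  p(f(p(p(0)), k(k(k(c, p(p(c))), p(p(p(c)))), p(p(p(c))))))   [R3 at 1.1.1.1]
3. p(f(p(p(0)), k(k(k(c, p(p(c))), p(p(p(c)))), p(p(p(c))))))  →  p(f(p(p(0)), p(k(k(c, p(p(c))), p(p(p(c)))))))   [R2 at 1.2]
4. p(f(p(p(0)), p(k(k(c, p(p(c))), p(p(p(c)))))))  →  p(p(c))   [R1 at 1]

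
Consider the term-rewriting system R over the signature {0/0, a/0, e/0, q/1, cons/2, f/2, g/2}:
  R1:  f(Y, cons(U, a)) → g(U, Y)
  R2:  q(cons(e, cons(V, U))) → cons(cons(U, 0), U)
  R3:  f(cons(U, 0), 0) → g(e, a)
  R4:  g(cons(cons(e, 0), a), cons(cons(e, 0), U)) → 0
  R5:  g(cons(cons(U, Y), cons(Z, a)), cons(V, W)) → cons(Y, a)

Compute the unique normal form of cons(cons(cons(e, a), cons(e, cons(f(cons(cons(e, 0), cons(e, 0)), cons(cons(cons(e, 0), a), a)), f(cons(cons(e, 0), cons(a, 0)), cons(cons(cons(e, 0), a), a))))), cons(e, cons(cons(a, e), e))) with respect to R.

cons(cons(cons(e, a), cons(e, cons(0, 0))), cons(e, cons(cons(a, e), e)))

1. cons(cons(cons(e, a), cons(e, cons(f(cons(cons(e, 0), cons(e, 0)), cons(cons(cons(e, 0), a), a)), f(cons(cons(e, 0), cons(a, 0)), cons(cons(cons(e, 0), a), a))))), cons(e, cons(cons(a, e), e)))  →  cons(cons(cons(e, a), cons(e, cons(g(cons(cons(e, 0), a), cons(cons(e, 0), cons(e, 0))), f(cons(cons(e, 0), cons(a, 0)), cons(cons(cons(e, 0), a), a))))), cons(e, cons(cons(a, e), e)))   [R1 at 1.2.2.1]
2. cons(cons(cons(e, a), cons(e, cons(g(cons(cons(e, 0), a), cons(cons(e, 0), cons(e, 0))), f(cons(cons(e, 0), cons(a, 0)), cons(cons(cons(e, 0), a), a))))), cons(e, cons(cons(a, e), e)))  →  cons(cons(cons(e, a), cons(e, cons(0, f(cons(cons(e, 0), cons(a, 0)), cons(cons(cons(e, 0), a), a))))), cons(e, cons(cons(a, e), e)))   [R4 at 1.2.2.1]
3. cons(cons(cons(e, a), cons(e, cons(0, f(cons(cons(e, 0), cons(a, 0)), cons(cons(cons(e, 0), a), a))))), cons(e, cons(cons(a, e), e)))  →  cons(cons(cons(e, a), cons(e, cons(0, g(cons(cons(e, 0), a), cons(cons(e, 0), cons(a, 0)))))), cons(e, cons(cons(a, e), e)))   [R1 at 1.2.2.2]
4. cons(cons(cons(e, a), cons(e, cons(0, g(cons(cons(e, 0), a), cons(cons(e, 0), cons(a, 0)))))), cons(e, cons(cons(a, e), e)))  →  cons(cons(cons(e, a), cons(e, cons(0, 0))), cons(e, cons(cons(a, e), e)))   [R4 at 1.2.2.2]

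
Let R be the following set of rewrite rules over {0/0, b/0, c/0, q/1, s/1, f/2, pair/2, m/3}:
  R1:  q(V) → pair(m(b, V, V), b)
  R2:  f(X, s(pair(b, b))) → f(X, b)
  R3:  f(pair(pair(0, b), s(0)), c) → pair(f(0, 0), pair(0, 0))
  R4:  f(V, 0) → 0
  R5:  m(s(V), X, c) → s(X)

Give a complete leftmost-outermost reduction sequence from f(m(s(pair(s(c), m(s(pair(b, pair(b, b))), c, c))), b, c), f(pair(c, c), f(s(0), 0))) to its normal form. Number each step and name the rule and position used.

0

1. f(m(s(pair(s(c), m(s(pair(b, pair(b, b))), c, c))), b, c), f(pair(c, c), f(s(0), 0)))  →  f(s(b), f(pair(c, c), f(s(0), 0)))   [R5 at 1]
2. f(s(b), f(pair(c, c), f(s(0), 0)))  →  f(s(b), f(pair(c, c), 0))   [R4 at 2.2]
3. f(s(b), f(pair(c, c), 0))  →  f(s(b), 0)   [R4 at 2]
4. f(s(b), 0)  →  0   [R4 at ε]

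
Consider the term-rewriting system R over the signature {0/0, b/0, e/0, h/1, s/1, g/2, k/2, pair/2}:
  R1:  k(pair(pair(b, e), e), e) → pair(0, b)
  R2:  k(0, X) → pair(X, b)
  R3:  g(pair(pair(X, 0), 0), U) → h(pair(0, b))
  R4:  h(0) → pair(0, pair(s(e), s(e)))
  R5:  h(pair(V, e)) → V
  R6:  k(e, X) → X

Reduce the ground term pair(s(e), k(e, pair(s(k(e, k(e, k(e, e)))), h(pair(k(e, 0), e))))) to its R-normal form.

pair(s(e), pair(s(e), 0))

1. pair(s(e), k(e, pair(s(k(e, k(e, k(e, e)))), h(pair(k(e, 0), e)))))  →  pair(s(e), pair(s(k(e, k(e, k(e, e)))), h(pair(k(e, 0), e))))   [R6 at 2]
2. pair(s(e), pair(s(k(e, k(e, k(e, e)))), h(pair(k(e, 0), e))))  →  pair(s(e), pair(s(k(e, k(e, e))), h(pair(k(e, 0), e))))   [R6 at 2.1.1]
3. pair(s(e), pair(s(k(e, k(e, e))), h(pair(k(e, 0), e))))  →  pair(s(e), pair(s(k(e, e)), h(pair(k(e, 0), e))))   [R6 at 2.1.1]
4. pair(s(e), pair(s(k(e, e)), h(pair(k(e, 0), e))))  →  pair(s(e), pair(s(e), h(pair(k(e, 0), e))))   [R6 at 2.1.1]
5. pair(s(e), pair(s(e), h(pair(k(e, 0), e))))  →  pair(s(e), pair(s(e), k(e, 0)))   [R5 at 2.2]
6. pair(s(e), pair(s(e), k(e, 0)))  →  pair(s(e), pair(s(e), 0))   [R6 at 2.2]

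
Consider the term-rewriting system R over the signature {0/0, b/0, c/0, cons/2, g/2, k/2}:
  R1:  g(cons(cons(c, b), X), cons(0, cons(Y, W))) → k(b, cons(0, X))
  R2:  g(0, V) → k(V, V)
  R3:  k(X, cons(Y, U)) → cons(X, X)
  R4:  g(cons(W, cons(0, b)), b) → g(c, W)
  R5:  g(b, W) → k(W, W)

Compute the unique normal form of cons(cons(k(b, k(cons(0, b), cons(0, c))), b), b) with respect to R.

cons(cons(cons(b, b), b), b)

1. cons(cons(k(b, k(cons(0, b), cons(0, c))), b), b)  →  cons(cons(k(b, cons(cons(0, b), cons(0, b))), b), b)   [R3 at 1.1.2]
2. cons(cons(k(b, cons(cons(0, b), cons(0, b))), b), b)  →  cons(cons(cons(b, b), b), b)   [R3 at 1.1]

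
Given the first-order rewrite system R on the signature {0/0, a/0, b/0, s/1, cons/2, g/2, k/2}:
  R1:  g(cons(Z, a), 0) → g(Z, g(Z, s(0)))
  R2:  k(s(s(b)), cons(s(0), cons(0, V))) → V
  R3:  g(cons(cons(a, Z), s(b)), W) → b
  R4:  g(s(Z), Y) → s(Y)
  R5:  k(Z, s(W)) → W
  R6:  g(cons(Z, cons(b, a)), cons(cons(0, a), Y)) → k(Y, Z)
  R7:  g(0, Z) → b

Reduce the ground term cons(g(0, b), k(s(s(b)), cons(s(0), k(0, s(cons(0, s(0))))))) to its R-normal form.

1. cons(g(0, b), k(s(s(b)), cons(s(0), k(0, s(cons(0, s(0)))))))  →  cons(b, k(s(s(b)), cons(s(0), k(0, s(cons(0, s(0)))))))   [R7 at 1]
2. cons(b, k(s(s(b)), cons(s(0), k(0, s(cons(0, s(0)))))))  →  cons(b, k(s(s(b)), cons(s(0), cons(0, s(0)))))   [R5 at 2.2.2]
3. cons(b, k(s(s(b)), cons(s(0), cons(0, s(0)))))  →  cons(b, s(0))   [R2 at 2]

cons(b, s(0))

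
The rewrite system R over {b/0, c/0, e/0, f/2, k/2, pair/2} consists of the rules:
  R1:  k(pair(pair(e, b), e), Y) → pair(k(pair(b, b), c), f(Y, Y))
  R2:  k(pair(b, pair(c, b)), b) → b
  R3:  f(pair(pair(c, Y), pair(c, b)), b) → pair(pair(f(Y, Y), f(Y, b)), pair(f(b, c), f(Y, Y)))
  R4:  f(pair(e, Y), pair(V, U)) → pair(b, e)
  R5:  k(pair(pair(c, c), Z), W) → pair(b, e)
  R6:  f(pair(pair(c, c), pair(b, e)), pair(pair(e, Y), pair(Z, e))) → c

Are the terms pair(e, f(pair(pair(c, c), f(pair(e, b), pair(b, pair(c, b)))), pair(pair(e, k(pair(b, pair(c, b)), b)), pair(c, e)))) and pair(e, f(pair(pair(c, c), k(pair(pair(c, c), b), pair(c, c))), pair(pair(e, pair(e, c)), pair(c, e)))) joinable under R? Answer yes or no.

Reduce t₁ = pair(e, f(pair(pair(c, c), f(pair(e, b), pair(b, pair(c, b)))), pair(pair(e, k(pair(b, pair(c, b)), b)), pair(c, e)))):
1. pair(e, f(pair(pair(c, c), f(pair(e, b), pair(b, pair(c, b)))), pair(pair(e, k(pair(b, pair(c, b)), b)), pair(c, e))))  →  pair(e, f(pair(pair(c, c), pair(b, e)), pair(pair(e, k(pair(b, pair(c, b)), b)), pair(c, e))))   [R4 at 2.1.2]
2. pair(e, f(pair(pair(c, c), pair(b, e)), pair(pair(e, k(pair(b, pair(c, b)), b)), pair(c, e))))  →  pair(e, c)   [R6 at 2]

Reduce t₂ = pair(e, f(pair(pair(c, c), k(pair(pair(c, c), b), pair(c, c))), pair(pair(e, pair(e, c)), pair(c, e)))):
1. pair(e, f(pair(pair(c, c), k(pair(pair(c, c), b), pair(c, c))), pair(pair(e, pair(e, c)), pair(c, e))))  →  pair(e, f(pair(pair(c, c), pair(b, e)), pair(pair(e, pair(e, c)), pair(c, e))))   [R5 at 2.1.2]
2. pair(e, f(pair(pair(c, c), pair(b, e)), pair(pair(e, pair(e, c)), pair(c, e))))  →  pair(e, c)   [R6 at 2]

yes — NF(t₁) = pair(e, c), NF(t₂) = pair(e, c)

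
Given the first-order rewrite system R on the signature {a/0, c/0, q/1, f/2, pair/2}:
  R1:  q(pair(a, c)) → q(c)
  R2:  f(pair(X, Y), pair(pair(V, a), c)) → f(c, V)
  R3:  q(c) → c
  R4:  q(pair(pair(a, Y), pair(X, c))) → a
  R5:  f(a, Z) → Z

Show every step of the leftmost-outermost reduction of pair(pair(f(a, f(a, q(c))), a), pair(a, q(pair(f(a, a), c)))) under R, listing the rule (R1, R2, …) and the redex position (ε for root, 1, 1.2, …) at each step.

pair(pair(c, a), pair(a, c))

1. pair(pair(f(a, f(a, q(c))), a), pair(a, q(pair(f(a, a), c))))  →  pair(pair(f(a, q(c)), a), pair(a, q(pair(f(a, a), c))))   [R5 at 1.1]
2. pair(pair(f(a, q(c)), a), pair(a, q(pair(f(a, a), c))))  →  pair(pair(q(c), a), pair(a, q(pair(f(a, a), c))))   [R5 at 1.1]
3. pair(pair(q(c), a), pair(a, q(pair(f(a, a), c))))  →  pair(pair(c, a), pair(a, q(pair(f(a, a), c))))   [R3 at 1.1]
4. pair(pair(c, a), pair(a, q(pair(f(a, a), c))))  →  pair(pair(c, a), pair(a, q(pair(a, c))))   [R5 at 2.2.1.1]
5. pair(pair(c, a), pair(a, q(pair(a, c))))  →  pair(pair(c, a), pair(a, q(c)))   [R1 at 2.2]
6. pair(pair(c, a), pair(a, q(c)))  →  pair(pair(c, a), pair(a, c))   [R3 at 2.2]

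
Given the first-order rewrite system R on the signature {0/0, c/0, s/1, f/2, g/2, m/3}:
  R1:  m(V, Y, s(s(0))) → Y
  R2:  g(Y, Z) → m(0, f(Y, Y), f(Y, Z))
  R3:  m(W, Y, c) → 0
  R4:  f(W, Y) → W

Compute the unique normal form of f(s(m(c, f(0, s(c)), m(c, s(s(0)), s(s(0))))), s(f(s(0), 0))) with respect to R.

1. f(s(m(c, f(0, s(c)), m(c, s(s(0)), s(s(0))))), s(f(s(0), 0)))  →  s(m(c, f(0, s(c)), m(c, s(s(0)), s(s(0)))))   [R4 at ε]
2. s(m(c, f(0, s(c)), m(c, s(s(0)), s(s(0)))))  →  s(m(c, 0, m(c, s(s(0)), s(s(0)))))   [R4 at 1.2]
3. s(m(c, 0, m(c, s(s(0)), s(s(0)))))  →  s(m(c, 0, s(s(0))))   [R1 at 1.3]
4. s(m(c, 0, s(s(0))))  →  s(0)   [R1 at 1]

s(0)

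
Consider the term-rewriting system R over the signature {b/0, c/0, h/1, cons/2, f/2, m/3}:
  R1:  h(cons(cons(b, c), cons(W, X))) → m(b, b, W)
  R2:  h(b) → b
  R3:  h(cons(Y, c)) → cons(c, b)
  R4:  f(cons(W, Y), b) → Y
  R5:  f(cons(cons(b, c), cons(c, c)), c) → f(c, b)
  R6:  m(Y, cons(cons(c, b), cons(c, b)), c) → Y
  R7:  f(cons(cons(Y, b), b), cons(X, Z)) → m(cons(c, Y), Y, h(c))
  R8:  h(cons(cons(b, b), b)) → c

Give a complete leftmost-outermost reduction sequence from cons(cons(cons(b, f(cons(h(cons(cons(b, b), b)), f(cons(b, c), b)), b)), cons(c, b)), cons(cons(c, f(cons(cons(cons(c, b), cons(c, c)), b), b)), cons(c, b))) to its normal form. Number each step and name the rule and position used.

cons(cons(cons(b, c), cons(c, b)), cons(cons(c, b), cons(c, b)))

1. cons(cons(cons(b, f(cons(h(cons(cons(b, b), b)), f(cons(b, c), b)), b)), cons(c, b)), cons(cons(c, f(cons(cons(cons(c, b), cons(c, c)), b), b)), cons(c, b)))  →  cons(cons(cons(b, f(cons(b, c), b)), cons(c, b)), cons(cons(c, f(cons(cons(cons(c, b), cons(c, c)), b), b)), cons(c, b)))   [R4 at 1.1.2]
2. cons(cons(cons(b, f(cons(b, c), b)), cons(c, b)), cons(cons(c, f(cons(cons(cons(c, b), cons(c, c)), b), b)), cons(c, b)))  →  cons(cons(cons(b, c), cons(c, b)), cons(cons(c, f(cons(cons(cons(c, b), cons(c, c)), b), b)), cons(c, b)))   [R4 at 1.1.2]
3. cons(cons(cons(b, c), cons(c, b)), cons(cons(c, f(cons(cons(cons(c, b), cons(c, c)), b), b)), cons(c, b)))  →  cons(cons(cons(b, c), cons(c, b)), cons(cons(c, b), cons(c, b)))   [R4 at 2.1.2]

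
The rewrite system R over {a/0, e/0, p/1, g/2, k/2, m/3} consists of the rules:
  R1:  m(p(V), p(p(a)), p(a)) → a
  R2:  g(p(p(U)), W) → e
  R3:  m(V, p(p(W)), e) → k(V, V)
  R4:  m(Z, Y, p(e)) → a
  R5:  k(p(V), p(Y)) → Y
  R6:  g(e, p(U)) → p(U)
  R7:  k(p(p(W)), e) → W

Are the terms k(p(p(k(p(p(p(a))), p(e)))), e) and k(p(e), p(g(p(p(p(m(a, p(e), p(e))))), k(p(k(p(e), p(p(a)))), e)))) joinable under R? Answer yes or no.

Reduce t₁ = k(p(p(k(p(p(p(a))), p(e)))), e):
1. k(p(p(k(p(p(p(a))), p(e)))), e)  →  k(p(p(p(a))), p(e))   [R7 at ε]
2. k(p(p(p(a))), p(e))  →  e   [R5 at ε]

Reduce t₂ = k(p(e), p(g(p(p(p(m(a, p(e), p(e))))), k(p(k(p(e), p(p(a)))), e)))):
1. k(p(e), p(g(p(p(p(m(a, p(e), p(e))))), k(p(k(p(e), p(p(a)))), e))))  →  g(p(p(p(m(a, p(e), p(e))))), k(p(k(p(e), p(p(a)))), e))   [R5 at ε]
2. g(p(p(p(m(a, p(e), p(e))))), k(p(k(p(e), p(p(a)))), e))  →  e   [R2 at ε]

yes — NF(t₁) = e, NF(t₂) = e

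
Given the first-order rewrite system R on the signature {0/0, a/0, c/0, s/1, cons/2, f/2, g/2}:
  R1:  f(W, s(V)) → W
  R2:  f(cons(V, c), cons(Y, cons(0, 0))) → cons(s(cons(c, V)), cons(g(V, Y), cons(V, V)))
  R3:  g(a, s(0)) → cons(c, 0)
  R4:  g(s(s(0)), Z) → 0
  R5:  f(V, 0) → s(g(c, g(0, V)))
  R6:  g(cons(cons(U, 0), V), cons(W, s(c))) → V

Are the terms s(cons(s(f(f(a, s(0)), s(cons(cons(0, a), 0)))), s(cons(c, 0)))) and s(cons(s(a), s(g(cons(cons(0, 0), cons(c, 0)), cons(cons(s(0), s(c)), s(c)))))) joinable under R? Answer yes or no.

Reduce t₁ = s(cons(s(f(f(a, s(0)), s(cons(cons(0, a), 0)))), s(cons(c, 0)))):
1. s(cons(s(f(f(a, s(0)), s(cons(cons(0, a), 0)))), s(cons(c, 0))))  →  s(cons(s(f(a, s(0))), s(cons(c, 0))))   [R1 at 1.1.1]
2. s(cons(s(f(a, s(0))), s(cons(c, 0))))  →  s(cons(s(a), s(cons(c, 0))))   [R1 at 1.1.1]

Reduce t₂ = s(cons(s(a), s(g(cons(cons(0, 0), cons(c, 0)), cons(cons(s(0), s(c)), s(c)))))):
1. s(cons(s(a), s(g(cons(cons(0, 0), cons(c, 0)), cons(cons(s(0), s(c)), s(c))))))  →  s(cons(s(a), s(cons(c, 0))))   [R6 at 1.2.1]

yes — NF(t₁) = s(cons(s(a), s(cons(c, 0)))), NF(t₂) = s(cons(s(a), s(cons(c, 0))))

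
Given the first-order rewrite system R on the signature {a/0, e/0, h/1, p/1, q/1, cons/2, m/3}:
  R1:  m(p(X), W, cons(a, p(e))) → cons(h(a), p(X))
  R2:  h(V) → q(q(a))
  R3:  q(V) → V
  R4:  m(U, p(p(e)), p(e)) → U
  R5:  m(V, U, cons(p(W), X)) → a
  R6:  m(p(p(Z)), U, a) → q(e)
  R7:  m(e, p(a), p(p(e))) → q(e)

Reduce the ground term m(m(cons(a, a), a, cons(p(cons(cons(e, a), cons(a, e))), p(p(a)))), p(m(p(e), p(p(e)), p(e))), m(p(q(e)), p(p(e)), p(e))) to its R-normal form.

a

1. m(m(cons(a, a), a, cons(p(cons(cons(e, a), cons(a, e))), p(p(a)))), p(m(p(e), p(p(e)), p(e))), m(p(q(e)), p(p(e)), p(e)))  →  m(a, p(m(p(e), p(p(e)), p(e))), m(p(q(e)), p(p(e)), p(e)))   [R5 at 1]
2. m(a, p(m(p(e), p(p(e)), p(e))), m(p(q(e)), p(p(e)), p(e)))  →  m(a, p(p(e)), m(p(q(e)), p(p(e)), p(e)))   [R4 at 2.1]
3. m(a, p(p(e)), m(p(q(e)), p(p(e)), p(e)))  →  m(a, p(p(e)), p(q(e)))   [R4 at 3]
4. m(a, p(p(e)), p(q(e)))  →  m(a, p(p(e)), p(e))   [R3 at 3.1]
5. m(a, p(p(e)), p(e))  →  a   [R4 at ε]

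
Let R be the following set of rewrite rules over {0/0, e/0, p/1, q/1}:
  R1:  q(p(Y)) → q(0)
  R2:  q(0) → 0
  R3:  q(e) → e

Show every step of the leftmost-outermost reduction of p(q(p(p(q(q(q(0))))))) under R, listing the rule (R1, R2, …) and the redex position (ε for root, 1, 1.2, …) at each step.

1. p(q(p(p(q(q(q(0)))))))  →  p(q(0))   [R1 at 1]
2. p(q(0))  →  p(0)   [R2 at 1]

p(0)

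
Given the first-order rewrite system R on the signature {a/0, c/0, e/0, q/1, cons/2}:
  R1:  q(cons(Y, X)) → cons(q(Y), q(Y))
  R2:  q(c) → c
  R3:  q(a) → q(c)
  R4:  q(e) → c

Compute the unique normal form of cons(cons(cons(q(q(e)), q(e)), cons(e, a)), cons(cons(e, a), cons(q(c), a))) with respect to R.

cons(cons(cons(c, c), cons(e, a)), cons(cons(e, a), cons(c, a)))

1. cons(cons(cons(q(q(e)), q(e)), cons(e, a)), cons(cons(e, a), cons(q(c), a)))  →  cons(cons(cons(q(c), q(e)), cons(e, a)), cons(cons(e, a), cons(q(c), a)))   [R4 at 1.1.1.1]
2. cons(cons(cons(q(c), q(e)), cons(e, a)), cons(cons(e, a), cons(q(c), a)))  →  cons(cons(cons(c, q(e)), cons(e, a)), cons(cons(e, a), cons(q(c), a)))   [R2 at 1.1.1]
3. cons(cons(cons(c, q(e)), cons(e, a)), cons(cons(e, a), cons(q(c), a)))  →  cons(cons(cons(c, c), cons(e, a)), cons(cons(e, a), cons(q(c), a)))   [R4 at 1.1.2]
4. cons(cons(cons(c, c), cons(e, a)), cons(cons(e, a), cons(q(c), a)))  →  cons(cons(cons(c, c), cons(e, a)), cons(cons(e, a), cons(c, a)))   [R2 at 2.2.1]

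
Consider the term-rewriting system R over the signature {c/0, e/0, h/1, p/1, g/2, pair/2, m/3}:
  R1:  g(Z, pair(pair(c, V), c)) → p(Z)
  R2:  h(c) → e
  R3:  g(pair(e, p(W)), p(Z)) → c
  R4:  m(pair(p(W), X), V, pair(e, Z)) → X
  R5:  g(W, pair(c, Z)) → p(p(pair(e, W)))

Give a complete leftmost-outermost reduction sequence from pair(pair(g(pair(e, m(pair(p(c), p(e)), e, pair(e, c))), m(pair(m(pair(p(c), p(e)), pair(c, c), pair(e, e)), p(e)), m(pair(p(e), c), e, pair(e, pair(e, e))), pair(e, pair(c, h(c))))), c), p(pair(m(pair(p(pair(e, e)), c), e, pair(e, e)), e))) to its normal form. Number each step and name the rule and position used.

1. pair(pair(g(pair(e, m(pair(p(c), p(e)), e, pair(e, c))), m(pair(m(pair(p(c), p(e)), pair(c, c), pair(e, e)), p(e)), m(pair(p(e), c), e, pair(e, pair(e, e))), pair(e, pair(c, h(c))))), c), p(pair(m(pair(p(pair(e, e)), c), e, pair(e, e)), e)))  →  pair(pair(g(pair(e, p(e)), m(pair(m(pair(p(c), p(e)), pair(c, c), pair(e, e)), p(e)), m(pair(p(e), c), e, pair(e, pair(e, e))), pair(e, pair(c, h(c))))), c), p(pair(m(pair(p(pair(e, e)), c), e, pair(e, e)), e)))   [R4 at 1.1.1.2]
2. pair(pair(g(pair(e, p(e)), m(pair(m(pair(p(c), p(e)), pair(c, c), pair(e, e)), p(e)), m(pair(p(e), c), e, pair(e, pair(e, e))), pair(e, pair(c, h(c))))), c), p(pair(m(pair(p(pair(e, e)), c), e, pair(e, e)), e)))  →  pair(pair(g(pair(e, p(e)), m(pair(p(e), p(e)), m(pair(p(e), c), e, pair(e, pair(e, e))), pair(e, pair(c, h(c))))), c), p(pair(m(pair(p(pair(e, e)), c), e, pair(e, e)), e)))   [R4 at 1.1.2.1.1]
3. pair(pair(g(pair(e, p(e)), m(pair(p(e), p(e)), m(pair(p(e), c), e, pair(e, pair(e, e))), pair(e, pair(c, h(c))))), c), p(pair(m(pair(p(pair(e, e)), c), e, pair(e, e)), e)))  →  pair(pair(g(pair(e, p(e)), p(e)), c), p(pair(m(pair(p(pair(e, e)), c), e, pair(e, e)), e)))   [R4 at 1.1.2]
4. pair(pair(g(pair(e, p(e)), p(e)), c), p(pair(m(pair(p(pair(e, e)), c), e, pair(e, e)), e)))  →  pair(pair(c, c), p(pair(m(pair(p(pair(e, e)), c), e, pair(e, e)), e)))   [R3 at 1.1]
5. pair(pair(c, c), p(pair(m(pair(p(pair(e, e)), c), e, pair(e, e)), e)))  →  pair(pair(c, c), p(pair(c, e)))   [R4 at 2.1.1]

pair(pair(c, c), p(pair(c, e)))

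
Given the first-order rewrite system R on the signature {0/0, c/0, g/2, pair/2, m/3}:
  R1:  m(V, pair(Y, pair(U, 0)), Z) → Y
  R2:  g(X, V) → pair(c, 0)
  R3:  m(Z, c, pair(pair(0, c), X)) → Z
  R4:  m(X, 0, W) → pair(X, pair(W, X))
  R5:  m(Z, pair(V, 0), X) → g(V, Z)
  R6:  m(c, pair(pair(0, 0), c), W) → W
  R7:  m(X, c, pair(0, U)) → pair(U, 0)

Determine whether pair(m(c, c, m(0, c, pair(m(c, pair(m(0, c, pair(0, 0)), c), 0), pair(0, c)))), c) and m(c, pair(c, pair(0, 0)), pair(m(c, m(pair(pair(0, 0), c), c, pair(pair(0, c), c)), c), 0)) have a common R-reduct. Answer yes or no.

Reduce t₁ = pair(m(c, c, m(0, c, pair(m(c, pair(m(0, c, pair(0, 0)), c), 0), pair(0, c)))), c):
1. pair(m(c, c, m(0, c, pair(m(c, pair(m(0, c, pair(0, 0)), c), 0), pair(0, c)))), c)  →  pair(m(c, c, m(0, c, pair(m(c, pair(pair(0, 0), c), 0), pair(0, c)))), c)   [R7 at 1.3.3.1.2.1]
2. pair(m(c, c, m(0, c, pair(m(c, pair(pair(0, 0), c), 0), pair(0, c)))), c)  →  pair(m(c, c, m(0, c, pair(0, pair(0, c)))), c)   [R6 at 1.3.3.1]
3. pair(m(c, c, m(0, c, pair(0, pair(0, c)))), c)  →  pair(m(c, c, pair(pair(0, c), 0)), c)   [R7 at 1.3]
4. pair(m(c, c, pair(pair(0, c), 0)), c)  →  pair(c, c)   [R3 at 1]

Reduce t₂ = m(c, pair(c, pair(0, 0)), pair(m(c, m(pair(pair(0, 0), c), c, pair(pair(0, c), c)), c), 0)):
1. m(c, pair(c, pair(0, 0)), pair(m(c, m(pair(pair(0, 0), c), c, pair(pair(0, c), c)), c), 0))  →  c   [R1 at ε]

no — NF(t₁) = pair(c, c), NF(t₂) = c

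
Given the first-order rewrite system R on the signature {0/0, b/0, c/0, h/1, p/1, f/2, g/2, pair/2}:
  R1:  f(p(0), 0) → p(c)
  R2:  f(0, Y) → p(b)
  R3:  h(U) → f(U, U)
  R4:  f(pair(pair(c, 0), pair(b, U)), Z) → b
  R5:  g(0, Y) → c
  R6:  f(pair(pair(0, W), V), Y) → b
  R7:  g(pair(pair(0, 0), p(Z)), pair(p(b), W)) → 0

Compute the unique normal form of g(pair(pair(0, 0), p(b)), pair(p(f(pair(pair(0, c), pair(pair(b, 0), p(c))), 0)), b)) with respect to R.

0

1. g(pair(pair(0, 0), p(b)), pair(p(f(pair(pair(0, c), pair(pair(b, 0), p(c))), 0)), b))  →  g(pair(pair(0, 0), p(b)), pair(p(b), b))   [R6 at 2.1.1]
2. g(pair(pair(0, 0), p(b)), pair(p(b), b))  →  0   [R7 at ε]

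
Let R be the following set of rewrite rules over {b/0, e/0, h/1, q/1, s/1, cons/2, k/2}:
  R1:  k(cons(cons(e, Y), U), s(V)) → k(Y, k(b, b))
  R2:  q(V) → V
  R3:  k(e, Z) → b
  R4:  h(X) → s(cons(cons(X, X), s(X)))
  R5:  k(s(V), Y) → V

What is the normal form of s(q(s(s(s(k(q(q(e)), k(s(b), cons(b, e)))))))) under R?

1. s(q(s(s(s(k(q(q(e)), k(s(b), cons(b, e))))))))  →  s(s(s(s(k(q(q(e)), k(s(b), cons(b, e)))))))   [R2 at 1]
2. s(s(s(s(k(q(q(e)), k(s(b), cons(b, e)))))))  →  s(s(s(s(k(q(e), k(s(b), cons(b, e)))))))   [R2 at 1.1.1.1.1]
3. s(s(s(s(k(q(e), k(s(b), cons(b, e)))))))  →  s(s(s(s(k(e, k(s(b), cons(b, e)))))))   [R2 at 1.1.1.1.1]
4. s(s(s(s(k(e, k(s(b), cons(b, e)))))))  →  s(s(s(s(b))))   [R3 at 1.1.1.1]

s(s(s(s(b))))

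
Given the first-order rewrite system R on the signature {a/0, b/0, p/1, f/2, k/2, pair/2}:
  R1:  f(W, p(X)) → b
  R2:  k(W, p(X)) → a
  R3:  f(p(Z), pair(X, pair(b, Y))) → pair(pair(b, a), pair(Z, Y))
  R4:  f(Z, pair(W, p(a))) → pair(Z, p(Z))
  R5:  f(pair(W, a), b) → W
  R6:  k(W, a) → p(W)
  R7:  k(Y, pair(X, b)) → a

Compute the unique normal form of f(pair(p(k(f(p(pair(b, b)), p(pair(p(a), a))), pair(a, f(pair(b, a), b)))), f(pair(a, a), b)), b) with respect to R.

p(a)

1. f(pair(p(k(f(p(pair(b, b)), p(pair(p(a), a))), pair(a, f(pair(b, a), b)))), f(pair(a, a), b)), b)  →  f(pair(p(k(b, pair(a, f(pair(b, a), b)))), f(pair(a, a), b)), b)   [R1 at 1.1.1.1]
2. f(pair(p(k(b, pair(a, f(pair(b, a), b)))), f(pair(a, a), b)), b)  →  f(pair(p(k(b, pair(a, b))), f(pair(a, a), b)), b)   [R5 at 1.1.1.2.2]
3. f(pair(p(k(b, pair(a, b))), f(pair(a, a), b)), b)  →  f(pair(p(a), f(pair(a, a), b)), b)   [R7 at 1.1.1]
4. f(pair(p(a), f(pair(a, a), b)), b)  →  f(pair(p(a), a), b)   [R5 at 1.2]
5. f(pair(p(a), a), b)  →  p(a)   [R5 at ε]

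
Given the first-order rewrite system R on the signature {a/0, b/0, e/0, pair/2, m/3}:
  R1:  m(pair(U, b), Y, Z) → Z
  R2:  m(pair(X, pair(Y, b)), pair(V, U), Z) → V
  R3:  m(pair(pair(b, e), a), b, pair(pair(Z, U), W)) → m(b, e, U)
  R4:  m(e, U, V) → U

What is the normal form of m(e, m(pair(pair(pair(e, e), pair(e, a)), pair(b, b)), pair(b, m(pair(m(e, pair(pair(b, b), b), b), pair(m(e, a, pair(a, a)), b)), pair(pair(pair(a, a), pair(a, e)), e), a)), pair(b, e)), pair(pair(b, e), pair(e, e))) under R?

b

1. m(e, m(pair(pair(pair(e, e), pair(e, a)), pair(b, b)), pair(b, m(pair(m(e, pair(pair(b, b), b), b), pair(m(e, a, pair(a, a)), b)), pair(pair(pair(a, a), pair(a, e)), e), a)), pair(b, e)), pair(pair(b, e), pair(e, e)))  →  m(pair(pair(pair(e, e), pair(e, a)), pair(b, b)), pair(b, m(pair(m(e, pair(pair(b, b), b), b), pair(m(e, a, pair(a, a)), b)), pair(pair(pair(a, a), pair(a, e)), e), a)), pair(b, e))   [R4 at ε]
2. m(pair(pair(pair(e, e), pair(e, a)), pair(b, b)), pair(b, m(pair(m(e, pair(pair(b, b), b), b), pair(m(e, a, pair(a, a)), b)), pair(pair(pair(a, a), pair(a, e)), e), a)), pair(b, e))  →  b   [R2 at ε]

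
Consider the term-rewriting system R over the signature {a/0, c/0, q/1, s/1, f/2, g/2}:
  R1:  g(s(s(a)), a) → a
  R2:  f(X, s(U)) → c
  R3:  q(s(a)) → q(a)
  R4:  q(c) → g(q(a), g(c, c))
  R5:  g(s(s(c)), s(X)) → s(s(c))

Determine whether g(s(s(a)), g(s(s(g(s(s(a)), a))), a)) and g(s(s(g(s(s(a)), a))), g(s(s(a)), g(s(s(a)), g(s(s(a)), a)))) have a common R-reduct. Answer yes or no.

yes — NF(t₁) = a, NF(t₂) = a

Reduce t₁ = g(s(s(a)), g(s(s(g(s(s(a)), a))), a)):
1. g(s(s(a)), g(s(s(g(s(s(a)), a))), a))  →  g(s(s(a)), g(s(s(a)), a))   [R1 at 2.1.1.1]
2. g(s(s(a)), g(s(s(a)), a))  →  g(s(s(a)), a)   [R1 at 2]
3. g(s(s(a)), a)  →  a   [R1 at ε]

Reduce t₂ = g(s(s(g(s(s(a)), a))), g(s(s(a)), g(s(s(a)), g(s(s(a)), a)))):
1. g(s(s(g(s(s(a)), a))), g(s(s(a)), g(s(s(a)), g(s(s(a)), a))))  →  g(s(s(a)), g(s(s(a)), g(s(s(a)), g(s(s(a)), a))))   [R1 at 1.1.1]
2. g(s(s(a)), g(s(s(a)), g(s(s(a)), g(s(s(a)), a))))  →  g(s(s(a)), g(s(s(a)), g(s(s(a)), a)))   [R1 at 2.2.2]
3. g(s(s(a)), g(s(s(a)), g(s(s(a)), a)))  →  g(s(s(a)), g(s(s(a)), a))   [R1 at 2.2]
4. g(s(s(a)), g(s(s(a)), a))  →  g(s(s(a)), a)   [R1 at 2]
5. g(s(s(a)), a)  →  a   [R1 at ε]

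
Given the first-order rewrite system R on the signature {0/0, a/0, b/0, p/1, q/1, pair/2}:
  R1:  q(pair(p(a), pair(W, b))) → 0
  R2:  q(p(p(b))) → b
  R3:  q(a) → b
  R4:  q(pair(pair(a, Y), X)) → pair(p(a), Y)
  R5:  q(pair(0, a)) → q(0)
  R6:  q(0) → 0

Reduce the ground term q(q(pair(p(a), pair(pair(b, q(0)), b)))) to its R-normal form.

1. q(q(pair(p(a), pair(pair(b, q(0)), b))))  →  q(0)   [R1 at 1]
2. q(0)  →  0   [R6 at ε]

0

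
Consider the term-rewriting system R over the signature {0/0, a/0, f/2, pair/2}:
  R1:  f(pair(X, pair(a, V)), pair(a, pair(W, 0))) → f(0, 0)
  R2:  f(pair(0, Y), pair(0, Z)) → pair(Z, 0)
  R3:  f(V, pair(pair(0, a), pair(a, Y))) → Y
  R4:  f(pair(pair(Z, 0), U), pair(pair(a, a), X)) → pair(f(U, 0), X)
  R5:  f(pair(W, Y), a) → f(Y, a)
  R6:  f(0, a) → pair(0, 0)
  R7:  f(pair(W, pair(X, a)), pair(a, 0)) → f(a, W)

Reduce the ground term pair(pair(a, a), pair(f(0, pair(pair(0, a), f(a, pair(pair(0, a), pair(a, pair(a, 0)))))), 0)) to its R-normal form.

pair(pair(a, a), pair(0, 0))

1. pair(pair(a, a), pair(f(0, pair(pair(0, a), f(a, pair(pair(0, a), pair(a, pair(a, 0)))))), 0))  →  pair(pair(a, a), pair(f(0, pair(pair(0, a), pair(a, 0))), 0))   [R3 at 2.1.2.2]
2. pair(pair(a, a), pair(f(0, pair(pair(0, a), pair(a, 0))), 0))  →  pair(pair(a, a), pair(0, 0))   [R3 at 2.1]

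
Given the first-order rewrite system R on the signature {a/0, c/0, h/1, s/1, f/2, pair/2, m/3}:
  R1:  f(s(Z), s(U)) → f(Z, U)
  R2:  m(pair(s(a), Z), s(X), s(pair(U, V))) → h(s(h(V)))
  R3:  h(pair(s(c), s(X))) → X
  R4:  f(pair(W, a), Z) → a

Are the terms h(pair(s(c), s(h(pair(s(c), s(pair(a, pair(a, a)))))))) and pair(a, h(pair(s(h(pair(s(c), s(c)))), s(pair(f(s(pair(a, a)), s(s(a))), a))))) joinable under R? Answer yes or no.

yes — NF(t₁) = pair(a, pair(a, a)), NF(t₂) = pair(a, pair(a, a))

Reduce t₁ = h(pair(s(c), s(h(pair(s(c), s(pair(a, pair(a, a)))))))):
1. h(pair(s(c), s(h(pair(s(c), s(pair(a, pair(a, a))))))))  →  h(pair(s(c), s(pair(a, pair(a, a)))))   [R3 at ε]
2. h(pair(s(c), s(pair(a, pair(a, a)))))  →  pair(a, pair(a, a))   [R3 at ε]

Reduce t₂ = pair(a, h(pair(s(h(pair(s(c), s(c)))), s(pair(f(s(pair(a, a)), s(s(a))), a))))):
1. pair(a, h(pair(s(h(pair(s(c), s(c)))), s(pair(f(s(pair(a, a)), s(s(a))), a)))))  →  pair(a, h(pair(s(c), s(pair(f(s(pair(a, a)), s(s(a))), a)))))   [R3 at 2.1.1.1]
2. pair(a, h(pair(s(c), s(pair(f(s(pair(a, a)), s(s(a))), a)))))  →  pair(a, pair(f(s(pair(a, a)), s(s(a))), a))   [R3 at 2]
3. pair(a, pair(f(s(pair(a, a)), s(s(a))), a))  →  pair(a, pair(f(pair(a, a), s(a)), a))   [R1 at 2.1]
4. pair(a, pair(f(pair(a, a), s(a)), a))  →  pair(a, pair(a, a))   [R4 at 2.1]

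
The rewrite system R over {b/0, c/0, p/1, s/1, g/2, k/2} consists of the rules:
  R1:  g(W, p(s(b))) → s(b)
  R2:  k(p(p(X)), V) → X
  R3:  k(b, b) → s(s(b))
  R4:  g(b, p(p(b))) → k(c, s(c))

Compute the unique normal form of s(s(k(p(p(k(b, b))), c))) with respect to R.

1. s(s(k(p(p(k(b, b))), c)))  →  s(s(k(b, b)))   [R2 at 1.1]
2. s(s(k(b, b)))  →  s(s(s(s(b))))   [R3 at 1.1]

s(s(s(s(b))))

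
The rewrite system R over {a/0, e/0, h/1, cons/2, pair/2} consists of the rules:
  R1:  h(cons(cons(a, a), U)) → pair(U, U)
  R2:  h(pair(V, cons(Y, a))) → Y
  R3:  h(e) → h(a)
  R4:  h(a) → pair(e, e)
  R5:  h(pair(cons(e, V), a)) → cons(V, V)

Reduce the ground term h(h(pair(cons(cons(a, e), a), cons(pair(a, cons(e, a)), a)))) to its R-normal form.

e

1. h(h(pair(cons(cons(a, e), a), cons(pair(a, cons(e, a)), a))))  →  h(pair(a, cons(e, a)))   [R2 at 1]
2. h(pair(a, cons(e, a)))  →  e   [R2 at ε]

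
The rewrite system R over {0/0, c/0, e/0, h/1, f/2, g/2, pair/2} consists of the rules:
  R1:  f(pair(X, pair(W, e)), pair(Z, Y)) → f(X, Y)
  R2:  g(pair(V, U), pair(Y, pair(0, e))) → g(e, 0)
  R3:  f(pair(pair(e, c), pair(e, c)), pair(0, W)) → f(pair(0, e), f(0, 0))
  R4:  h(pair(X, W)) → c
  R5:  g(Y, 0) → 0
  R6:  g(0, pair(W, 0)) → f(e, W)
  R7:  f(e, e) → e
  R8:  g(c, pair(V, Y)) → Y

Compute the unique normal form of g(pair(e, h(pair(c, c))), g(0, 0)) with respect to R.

0

1. g(pair(e, h(pair(c, c))), g(0, 0))  →  g(pair(e, c), g(0, 0))   [R4 at 1.2]
2. g(pair(e, c), g(0, 0))  →  g(pair(e, c), 0)   [R5 at 2]
3. g(pair(e, c), 0)  →  0   [R5 at ε]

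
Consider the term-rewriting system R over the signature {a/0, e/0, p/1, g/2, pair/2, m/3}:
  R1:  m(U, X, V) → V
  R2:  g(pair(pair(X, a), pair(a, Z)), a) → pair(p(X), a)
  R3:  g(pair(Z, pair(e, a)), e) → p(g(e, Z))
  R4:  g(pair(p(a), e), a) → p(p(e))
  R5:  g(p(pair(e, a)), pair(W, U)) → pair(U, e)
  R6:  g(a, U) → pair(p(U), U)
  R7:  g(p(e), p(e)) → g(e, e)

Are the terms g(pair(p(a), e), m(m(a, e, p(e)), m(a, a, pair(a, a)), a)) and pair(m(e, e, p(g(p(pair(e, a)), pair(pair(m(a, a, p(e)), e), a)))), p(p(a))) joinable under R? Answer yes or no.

no — NF(t₁) = p(p(e)), NF(t₂) = pair(p(pair(a, e)), p(p(a)))

Reduce t₁ = g(pair(p(a), e), m(m(a, e, p(e)), m(a, a, pair(a, a)), a)):
1. g(pair(p(a), e), m(m(a, e, p(e)), m(a, a, pair(a, a)), a))  →  g(pair(p(a), e), a)   [R1 at 2]
2. g(pair(p(a), e), a)  →  p(p(e))   [R4 at ε]

Reduce t₂ = pair(m(e, e, p(g(p(pair(e, a)), pair(pair(m(a, a, p(e)), e), a)))), p(p(a))):
1. pair(m(e, e, p(g(p(pair(e, a)), pair(pair(m(a, a, p(e)), e), a)))), p(p(a)))  →  pair(p(g(p(pair(e, a)), pair(pair(m(a, a, p(e)), e), a))), p(p(a)))   [R1 at 1]
2. pair(p(g(p(pair(e, a)), pair(pair(m(a, a, p(e)), e), a))), p(p(a)))  →  pair(p(pair(a, e)), p(p(a)))   [R5 at 1.1]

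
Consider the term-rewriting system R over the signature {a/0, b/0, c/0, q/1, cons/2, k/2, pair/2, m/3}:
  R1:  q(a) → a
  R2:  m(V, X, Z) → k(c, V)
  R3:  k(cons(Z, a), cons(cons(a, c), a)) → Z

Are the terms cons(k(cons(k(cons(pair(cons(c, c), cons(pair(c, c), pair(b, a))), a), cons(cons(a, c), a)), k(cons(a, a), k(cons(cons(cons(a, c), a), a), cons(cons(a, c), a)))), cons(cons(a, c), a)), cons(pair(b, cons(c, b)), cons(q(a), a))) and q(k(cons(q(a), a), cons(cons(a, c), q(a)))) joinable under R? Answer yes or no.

Reduce t₁ = cons(k(cons(k(cons(pair(cons(c, c), cons(pair(c, c), pair(b, a))), a), cons(cons(a, c), a)), k(cons(a, a), k(cons(cons(cons(a, c), a), a), cons(cons(a, c), a)))), cons(cons(a, c), a)), cons(pair(b, cons(c, b)), cons(q(a), a))):
1. cons(k(cons(k(cons(pair(cons(c, c), cons(pair(c, c), pair(b, a))), a), cons(cons(a, c), a)), k(cons(a, a), k(cons(cons(cons(a, c), a), a), cons(cons(a, c), a)))), cons(cons(a, c), a)), cons(pair(b, cons(c, b)), cons(q(a), a)))  →  cons(k(cons(pair(cons(c, c), cons(pair(c, c), pair(b, a))), k(cons(a, a), k(cons(cons(cons(a, c), a), a), cons(cons(a, c), a)))), cons(cons(a, c), a)), cons(pair(b, cons(c, b)), cons(q(a), a)))   [R3 at 1.1.1]
2. cons(k(cons(pair(cons(c, c), cons(pair(c, c), pair(b, a))), k(cons(a, a), k(cons(cons(cons(a, c), a), a), cons(cons(a, c), a)))), cons(cons(a, c), a)), cons(pair(b, cons(c, b)), cons(q(a), a)))  →  cons(k(cons(pair(cons(c, c), cons(pair(c, c), pair(b, a))), k(cons(a, a), cons(cons(a, c), a))), cons(cons(a, c), a)), cons(pair(b, cons(c, b)), cons(q(a), a)))   [R3 at 1.1.2.2]
3. cons(k(cons(pair(cons(c, c), cons(pair(c, c), pair(b, a))), k(cons(a, a), cons(cons(a, c), a))), cons(cons(a, c), a)), cons(pair(b, cons(c, b)), cons(q(a), a)))  →  cons(k(cons(pair(cons(c, c), cons(pair(c, c), pair(b, a))), a), cons(cons(a, c), a)), cons(pair(b, cons(c, b)), cons(q(a), a)))   [R3 at 1.1.2]
4. cons(k(cons(pair(cons(c, c), cons(pair(c, c), pair(b, a))), a), cons(cons(a, c), a)), cons(pair(b, cons(c, b)), cons(q(a), a)))  →  cons(pair(cons(c, c), cons(pair(c, c), pair(b, a))), cons(pair(b, cons(c, b)), cons(q(a), a)))   [R3 at 1]
5. cons(pair(cons(c, c), cons(pair(c, c), pair(b, a))), cons(pair(b, cons(c, b)), cons(q(a), a)))  →  cons(pair(cons(c, c), cons(pair(c, c), pair(b, a))), cons(pair(b, cons(c, b)), cons(a, a)))   [R1 at 2.2.1]

Reduce t₂ = q(k(cons(q(a), a), cons(cons(a, c), q(a)))):
1. q(k(cons(q(a), a), cons(cons(a, c), q(a))))  →  q(k(cons(a, a), cons(cons(a, c), q(a))))   [R1 at 1.1.1]
2. q(k(cons(a, a), cons(cons(a, c), q(a))))  →  q(k(cons(a, a), cons(cons(a, c), a)))   [R1 at 1.2.2]
3. q(k(cons(a, a), cons(cons(a, c), a)))  →  q(a)   [R3 at 1]
4. q(a)  →  a   [R1 at ε]

no — NF(t₁) = cons(pair(cons(c, c), cons(pair(c, c), pair(b, a))), cons(pair(b, cons(c, b)), cons(a, a))), NF(t₂) = a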